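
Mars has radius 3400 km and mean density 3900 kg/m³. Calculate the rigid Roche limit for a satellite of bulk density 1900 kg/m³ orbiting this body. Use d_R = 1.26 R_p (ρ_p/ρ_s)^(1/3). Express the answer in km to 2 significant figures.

5400 km

d_R = 1.26 × 3400 km × (3900/1900)^(1/3)
    = 5400 km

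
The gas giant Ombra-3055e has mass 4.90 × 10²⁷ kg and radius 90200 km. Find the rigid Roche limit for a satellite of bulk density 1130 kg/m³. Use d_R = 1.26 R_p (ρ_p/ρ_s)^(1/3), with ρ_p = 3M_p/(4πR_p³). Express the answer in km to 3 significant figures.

1.27 × 10⁵ km

ρ_p = 3M_p/(4πR_p³) = 3 × (4.90 × 10²⁷) / (4π × (9.02 × 10⁷ m)³) = 1590 kg/m³
d_R = 1.26 × 90200 km × (1590/1130)^(1/3)
    = 1.27 × 10⁵ km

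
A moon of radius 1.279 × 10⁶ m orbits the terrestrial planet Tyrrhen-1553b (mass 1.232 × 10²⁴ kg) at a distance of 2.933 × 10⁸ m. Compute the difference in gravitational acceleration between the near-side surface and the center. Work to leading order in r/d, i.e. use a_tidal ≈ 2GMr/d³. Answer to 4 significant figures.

8.336 × 10⁻⁶ m/s²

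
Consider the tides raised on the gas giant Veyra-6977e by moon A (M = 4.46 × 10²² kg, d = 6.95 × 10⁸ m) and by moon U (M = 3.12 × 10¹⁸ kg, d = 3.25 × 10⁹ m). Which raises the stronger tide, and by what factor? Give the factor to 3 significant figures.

Moon A, by a factor of ≈ 1.46 × 10⁶

Tidal stretch scales as M/d³; compute that for each body.
Moon A: (4.46 × 10²²) / (6.95 × 10⁸)³ = 1.329 × 10⁻⁴
Moon U: (3.12 × 10¹⁸) / (3.25 × 10⁹)³ = 9.089 × 10⁻¹¹
Ratio (larger/smaller) = 1.46 × 10⁶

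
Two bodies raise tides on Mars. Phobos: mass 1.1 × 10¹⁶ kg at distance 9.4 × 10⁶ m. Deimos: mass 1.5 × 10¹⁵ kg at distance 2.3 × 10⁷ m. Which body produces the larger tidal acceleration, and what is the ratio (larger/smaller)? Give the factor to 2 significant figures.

Tidal stretch scales as M/d³; compute that for each body.
Phobos: (1.1 × 10¹⁶) / (9.4 × 10⁶)³ = 1.324 × 10⁻⁵
Deimos: (1.5 × 10¹⁵) / (2.3 × 10⁷)³ = 1.233 × 10⁻⁷
Ratio (larger/smaller) = 110

Phobos, by a factor of ≈ 110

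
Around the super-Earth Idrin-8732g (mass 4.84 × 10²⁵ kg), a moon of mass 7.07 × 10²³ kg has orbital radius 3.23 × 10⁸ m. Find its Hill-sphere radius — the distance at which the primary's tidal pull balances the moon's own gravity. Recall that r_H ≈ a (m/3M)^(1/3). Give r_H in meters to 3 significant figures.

5.47 × 10⁷ m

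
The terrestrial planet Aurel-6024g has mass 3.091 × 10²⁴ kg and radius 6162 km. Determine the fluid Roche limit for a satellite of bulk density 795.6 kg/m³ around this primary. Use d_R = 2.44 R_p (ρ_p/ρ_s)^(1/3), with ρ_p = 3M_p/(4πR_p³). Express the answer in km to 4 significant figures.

23800 km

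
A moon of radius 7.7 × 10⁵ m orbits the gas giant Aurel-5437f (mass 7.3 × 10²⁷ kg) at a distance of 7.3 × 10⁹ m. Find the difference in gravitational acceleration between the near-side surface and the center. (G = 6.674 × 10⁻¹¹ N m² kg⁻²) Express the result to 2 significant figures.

Δg = 2GMr/d³
   = 2 × (6.674 × 10⁻¹¹) × (7.3 × 10²⁷) × (7.7 × 10⁵) / (7.3 × 10⁹)³
   = 1.9 × 10⁻⁶ m/s²

1.9 × 10⁻⁶ m/s²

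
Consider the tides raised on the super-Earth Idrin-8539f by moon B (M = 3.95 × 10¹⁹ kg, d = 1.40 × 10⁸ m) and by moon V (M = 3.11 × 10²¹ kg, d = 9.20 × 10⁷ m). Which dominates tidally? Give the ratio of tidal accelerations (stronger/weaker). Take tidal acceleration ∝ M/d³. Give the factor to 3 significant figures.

Moon V, by a factor of ≈ 277

Tidal acceleration ∝ M/d³, so compare M/d³ for each.
Moon B: (3.95 × 10¹⁹) / (1.40 × 10⁸)³ = 1.440 × 10⁻⁵
Moon V: (3.11 × 10²¹) / (9.20 × 10⁷)³ = 3.994 × 10⁻³
Ratio (larger/smaller) = 277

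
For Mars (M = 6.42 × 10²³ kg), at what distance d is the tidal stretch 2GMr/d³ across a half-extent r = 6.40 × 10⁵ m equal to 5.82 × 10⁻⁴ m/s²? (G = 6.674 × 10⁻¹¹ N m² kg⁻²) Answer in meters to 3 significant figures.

2GMr/d³ = a_tidal  ⇒  d = (2GMr / a_tidal)^(1/3)
d = (2 × 6.674×10⁻¹¹ × (6.42 × 10²³) × (6.40 × 10⁵) / (5.82 × 10⁻⁴))^(1/3)
  = 4.55 × 10⁷ m

4.55 × 10⁷ m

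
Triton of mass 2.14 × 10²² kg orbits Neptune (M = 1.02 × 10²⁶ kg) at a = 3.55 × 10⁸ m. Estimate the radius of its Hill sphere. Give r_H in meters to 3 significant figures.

1.46 × 10⁷ m

r_H ≈ a (m/3M)^(1/3)
    = (3.55 × 10⁸) × (2.14 × 10²² / (3 × 1.02 × 10²⁶))^(1/3)
    = 1.46 × 10⁷ m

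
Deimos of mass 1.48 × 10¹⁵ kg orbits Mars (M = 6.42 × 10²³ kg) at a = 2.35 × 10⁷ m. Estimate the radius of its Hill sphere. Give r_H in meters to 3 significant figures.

2.15 × 10⁴ m

r_H ≈ a (m/3M)^(1/3)
    = (2.35 × 10⁷) × (1.48 × 10¹⁵ / (3 × 6.42 × 10²³))^(1/3)
    = 2.15 × 10⁴ m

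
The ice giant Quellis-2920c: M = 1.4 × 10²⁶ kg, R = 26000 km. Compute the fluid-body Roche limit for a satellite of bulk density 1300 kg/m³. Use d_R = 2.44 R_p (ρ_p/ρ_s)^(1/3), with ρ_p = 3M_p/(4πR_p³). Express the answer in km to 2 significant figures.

ρ_p = 3M_p/(4πR_p³) = 3 × (1.4 × 10²⁶) / (4π × (2.6 × 10⁷ m)³) = 1900 kg/m³
d_R = 2.44 × 26000 km × (1900/1300)^(1/3)
    = 72000 km

72000 km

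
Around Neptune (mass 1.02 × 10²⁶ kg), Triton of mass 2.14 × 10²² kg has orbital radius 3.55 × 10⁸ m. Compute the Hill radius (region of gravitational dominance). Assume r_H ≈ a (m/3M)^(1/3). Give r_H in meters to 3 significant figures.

r_H ≈ a (m/3M)^(1/3)
    = (3.55 × 10⁸) × (2.14 × 10²² / (3 × 1.02 × 10²⁶))^(1/3)
    = 1.46 × 10⁷ m

1.46 × 10⁷ m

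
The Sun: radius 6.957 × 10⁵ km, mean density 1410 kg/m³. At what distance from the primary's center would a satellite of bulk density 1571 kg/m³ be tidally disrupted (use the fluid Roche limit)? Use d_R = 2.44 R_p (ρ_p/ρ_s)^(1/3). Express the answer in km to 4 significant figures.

1.637 × 10⁶ km

d_R = 2.44 × 6.957 × 10⁵ km × (1410/1571)^(1/3)
    = 1.637 × 10⁶ km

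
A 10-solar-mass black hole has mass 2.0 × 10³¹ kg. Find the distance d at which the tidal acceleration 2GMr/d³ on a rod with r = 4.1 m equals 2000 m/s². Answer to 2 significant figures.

2GMr/d³ = a_tidal  ⇒  d = (2GMr / a_tidal)^(1/3)
d = (2 × 6.674×10⁻¹¹ × (2.0 × 10³¹) × (4.1) / (2000))^(1/3)
  = 1.8 × 10⁶ m

1.8 × 10⁶ m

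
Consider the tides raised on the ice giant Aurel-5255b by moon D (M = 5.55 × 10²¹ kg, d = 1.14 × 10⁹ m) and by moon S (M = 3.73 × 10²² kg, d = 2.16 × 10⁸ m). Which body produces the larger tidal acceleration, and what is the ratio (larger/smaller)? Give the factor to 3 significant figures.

The tide-raising term goes as M/d³ (the gradient of a 1/d² field).
Moon D: (5.55 × 10²¹) / (1.14 × 10⁹)³ = 3.746 × 10⁻⁶
Moon S: (3.73 × 10²²) / (2.16 × 10⁸)³ = 3.701 × 10⁻³
Ratio (larger/smaller) = 988

Moon S, by a factor of ≈ 988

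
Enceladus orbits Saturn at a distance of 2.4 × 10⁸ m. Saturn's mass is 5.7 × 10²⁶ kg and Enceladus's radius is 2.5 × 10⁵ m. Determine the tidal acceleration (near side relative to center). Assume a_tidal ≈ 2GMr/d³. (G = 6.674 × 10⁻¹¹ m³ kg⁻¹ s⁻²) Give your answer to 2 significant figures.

1.4 × 10⁻³ m/s²

Δa = 2GMr/d³
   = 2 × (6.674 × 10⁻¹¹) × (5.7 × 10²⁶) × (2.5 × 10⁵) / (2.4 × 10⁸)³
   = 1.4 × 10⁻³ m/s²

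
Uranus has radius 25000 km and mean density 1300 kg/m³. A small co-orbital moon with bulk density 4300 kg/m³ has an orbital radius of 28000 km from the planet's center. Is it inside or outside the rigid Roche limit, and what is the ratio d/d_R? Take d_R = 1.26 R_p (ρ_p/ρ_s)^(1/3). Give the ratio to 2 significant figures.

outside; d/d_R ≈ 1.3

d_R = 1.26 × (25000 km) × (1300/4300)^(1/3) = 21140 km
d/d_R = (28000) / (21140) = 1.3
Since d/d_R > 1, the body is outside the Roche limit.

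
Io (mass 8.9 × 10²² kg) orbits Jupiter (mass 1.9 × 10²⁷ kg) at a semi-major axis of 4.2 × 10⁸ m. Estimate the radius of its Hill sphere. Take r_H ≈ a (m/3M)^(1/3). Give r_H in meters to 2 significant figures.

r_H ≈ a (m/3M)^(1/3)
    = (4.2 × 10⁸) × (8.9 × 10²² / (3 × 1.9 × 10²⁷))^(1/3)
    = 1.0 × 10⁷ m

1.0 × 10⁷ m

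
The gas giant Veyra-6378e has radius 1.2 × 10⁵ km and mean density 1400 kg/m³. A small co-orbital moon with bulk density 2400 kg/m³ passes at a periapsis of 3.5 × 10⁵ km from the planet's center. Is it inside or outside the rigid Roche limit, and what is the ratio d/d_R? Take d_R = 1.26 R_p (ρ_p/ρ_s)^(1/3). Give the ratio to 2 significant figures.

outside; d/d_R ≈ 2.8

d_R = 1.26 × (1.2 × 10⁵ km) × (1400/2400)^(1/3) = 1.263 × 10⁵ km
d/d_R = (3.5 × 10⁵) / (1.263 × 10⁵) = 2.8
Since d/d_R > 1, the body is outside the Roche limit.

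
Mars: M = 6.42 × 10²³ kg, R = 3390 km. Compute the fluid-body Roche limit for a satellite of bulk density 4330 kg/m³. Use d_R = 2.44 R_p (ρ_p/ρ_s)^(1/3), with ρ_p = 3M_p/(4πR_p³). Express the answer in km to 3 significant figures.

ρ_p = 3M_p/(4πR_p³) = 3 × (6.42 × 10²³) / (4π × (3.39 × 10⁶ m)³) = 3930 kg/m³
d_R = 2.44 × 3390 km × (3930/4330)^(1/3)
    = 8010 km

8010 km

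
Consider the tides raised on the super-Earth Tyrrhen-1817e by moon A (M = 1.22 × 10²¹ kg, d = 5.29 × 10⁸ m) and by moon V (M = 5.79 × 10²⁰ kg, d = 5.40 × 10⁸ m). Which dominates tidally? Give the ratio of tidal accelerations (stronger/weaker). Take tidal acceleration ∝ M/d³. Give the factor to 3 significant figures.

Tidal acceleration ∝ M/d³, so compare M/d³ for each.
Moon A: (1.22 × 10²¹) / (5.29 × 10⁸)³ = 8.241 × 10⁻⁶
Moon V: (5.79 × 10²⁰) / (5.40 × 10⁸)³ = 3.677 × 10⁻⁶
Ratio (larger/smaller) = 2.24

Moon A, by a factor of ≈ 2.24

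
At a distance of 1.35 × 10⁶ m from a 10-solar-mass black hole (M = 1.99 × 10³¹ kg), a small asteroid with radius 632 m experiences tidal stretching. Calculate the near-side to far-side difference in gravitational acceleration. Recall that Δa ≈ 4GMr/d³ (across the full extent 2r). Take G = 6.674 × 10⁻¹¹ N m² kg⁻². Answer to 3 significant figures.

Δa = 4GMr/d³
   = 4 × (6.674 × 10⁻¹¹) × (1.99 × 10³¹) × (632) / (1.35 × 10⁶)³
   = 1.36 × 10⁶ m/s²

1.36 × 10⁶ m/s²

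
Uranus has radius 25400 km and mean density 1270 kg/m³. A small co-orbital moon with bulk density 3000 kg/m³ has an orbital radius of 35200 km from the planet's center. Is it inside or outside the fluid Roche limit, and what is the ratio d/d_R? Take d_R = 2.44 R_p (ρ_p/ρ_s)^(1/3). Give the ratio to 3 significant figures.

d_R = 2.44 × (25400 km) × (1270/3000)^(1/3) = 46540 km
d/d_R = (35200) / (46540) = 0.756
Since d/d_R < 1, the body is inside the Roche limit.

inside; d/d_R ≈ 0.756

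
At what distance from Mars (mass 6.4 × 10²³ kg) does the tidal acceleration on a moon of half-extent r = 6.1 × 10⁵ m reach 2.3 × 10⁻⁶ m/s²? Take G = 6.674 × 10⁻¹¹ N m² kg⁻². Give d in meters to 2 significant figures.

2.8 × 10⁸ m

2GMr/d³ = a_tidal  ⇒  d = (2GMr / a_tidal)^(1/3)
d = (2 × 6.674×10⁻¹¹ × (6.4 × 10²³) × (6.1 × 10⁵) / (2.3 × 10⁻⁶))^(1/3)
  = 2.8 × 10⁸ m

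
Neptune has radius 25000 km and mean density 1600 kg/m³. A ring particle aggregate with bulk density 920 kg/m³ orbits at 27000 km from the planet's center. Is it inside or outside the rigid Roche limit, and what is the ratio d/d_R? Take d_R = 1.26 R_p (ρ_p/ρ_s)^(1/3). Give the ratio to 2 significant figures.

inside; d/d_R ≈ 0.71

d_R = 1.26 × (25000 km) × (1600/920)^(1/3) = 37880 km
d/d_R = (27000) / (37880) = 0.71
Since d/d_R < 1, the body is inside the Roche limit.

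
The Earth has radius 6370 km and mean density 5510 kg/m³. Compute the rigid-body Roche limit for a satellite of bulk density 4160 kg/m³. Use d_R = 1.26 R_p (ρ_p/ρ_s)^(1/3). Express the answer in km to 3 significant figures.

d_R = 1.26 × 6370 km × (5510/4160)^(1/3)
    = 8810 km

8810 km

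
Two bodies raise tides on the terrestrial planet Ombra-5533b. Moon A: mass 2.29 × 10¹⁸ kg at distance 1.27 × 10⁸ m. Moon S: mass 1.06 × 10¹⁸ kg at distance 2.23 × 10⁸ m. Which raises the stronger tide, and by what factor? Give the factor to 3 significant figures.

Moon A, by a factor of ≈ 11.7

The tide-raising term goes as M/d³ (the gradient of a 1/d² field).
Moon A: (2.29 × 10¹⁸) / (1.27 × 10⁸)³ = 1.118 × 10⁻⁶
Moon S: (1.06 × 10¹⁸) / (2.23 × 10⁸)³ = 9.559 × 10⁻⁸
Ratio (larger/smaller) = 11.7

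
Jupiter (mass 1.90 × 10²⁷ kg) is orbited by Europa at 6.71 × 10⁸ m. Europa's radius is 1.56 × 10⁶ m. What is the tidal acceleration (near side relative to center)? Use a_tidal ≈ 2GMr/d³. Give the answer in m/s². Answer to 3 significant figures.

Δa = 2GMr/d³
   = 2 × (6.674 × 10⁻¹¹) × (1.90 × 10²⁷) × (1.56 × 10⁶) / (6.71 × 10⁸)³
   = 1.31 × 10⁻³ m/s²

1.31 × 10⁻³ m/s²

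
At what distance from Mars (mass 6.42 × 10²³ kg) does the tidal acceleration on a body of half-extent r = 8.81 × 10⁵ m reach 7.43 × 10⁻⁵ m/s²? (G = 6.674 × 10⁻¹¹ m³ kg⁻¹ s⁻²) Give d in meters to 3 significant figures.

1.01 × 10⁸ m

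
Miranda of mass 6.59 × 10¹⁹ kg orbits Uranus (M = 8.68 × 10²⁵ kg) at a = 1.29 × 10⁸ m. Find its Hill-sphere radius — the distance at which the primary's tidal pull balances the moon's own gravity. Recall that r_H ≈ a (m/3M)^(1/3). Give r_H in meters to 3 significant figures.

r_H ≈ a (m/3M)^(1/3)
    = (1.29 × 10⁸) × (6.59 × 10¹⁹ / (3 × 8.68 × 10²⁵))^(1/3)
    = 8.16 × 10⁵ m

8.16 × 10⁵ m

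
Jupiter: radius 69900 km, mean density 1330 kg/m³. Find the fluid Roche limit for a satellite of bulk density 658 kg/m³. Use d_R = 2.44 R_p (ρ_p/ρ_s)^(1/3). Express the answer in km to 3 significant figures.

d_R = 2.44 × 69900 km × (1330/658)^(1/3)
    = 2.16 × 10⁵ km

2.16 × 10⁵ km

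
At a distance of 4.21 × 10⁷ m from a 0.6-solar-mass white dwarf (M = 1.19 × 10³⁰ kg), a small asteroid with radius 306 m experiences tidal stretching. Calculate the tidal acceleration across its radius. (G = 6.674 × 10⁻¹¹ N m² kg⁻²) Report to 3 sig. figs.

6.51 × 10⁻¹ m/s²

a_tidal = 2GMr/d³
        = 2 × (6.674 × 10⁻¹¹) × (1.19 × 10³⁰) × (306) / (4.21 × 10⁷)³
        = 6.51 × 10⁻¹ m/s²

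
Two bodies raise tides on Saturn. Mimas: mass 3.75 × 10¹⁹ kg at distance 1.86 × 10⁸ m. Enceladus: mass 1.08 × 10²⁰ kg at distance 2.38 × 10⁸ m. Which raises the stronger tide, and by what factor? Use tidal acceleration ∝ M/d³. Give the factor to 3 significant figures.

Enceladus, by a factor of ≈ 1.37

The tide-raising term goes as M/d³ (the gradient of a 1/d² field).
Mimas: (3.75 × 10¹⁹) / (1.86 × 10⁸)³ = 5.828 × 10⁻⁶
Enceladus: (1.08 × 10²⁰) / (2.38 × 10⁸)³ = 8.011 × 10⁻⁶
Ratio (larger/smaller) = 1.37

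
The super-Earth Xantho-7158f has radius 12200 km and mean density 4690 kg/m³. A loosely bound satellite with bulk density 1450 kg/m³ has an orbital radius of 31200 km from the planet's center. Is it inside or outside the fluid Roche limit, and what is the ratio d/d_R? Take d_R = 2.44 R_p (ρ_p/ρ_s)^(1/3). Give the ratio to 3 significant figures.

inside; d/d_R ≈ 0.709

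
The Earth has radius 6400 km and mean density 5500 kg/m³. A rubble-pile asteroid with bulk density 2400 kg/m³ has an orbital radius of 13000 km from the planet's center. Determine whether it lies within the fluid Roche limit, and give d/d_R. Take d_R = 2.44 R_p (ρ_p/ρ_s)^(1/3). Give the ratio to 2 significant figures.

d_R = 2.44 × (6400 km) × (5500/2400)^(1/3) = 20590 km
d/d_R = (13000) / (20590) = 0.63
Since d/d_R < 1, the body is inside the Roche limit.

inside; d/d_R ≈ 0.63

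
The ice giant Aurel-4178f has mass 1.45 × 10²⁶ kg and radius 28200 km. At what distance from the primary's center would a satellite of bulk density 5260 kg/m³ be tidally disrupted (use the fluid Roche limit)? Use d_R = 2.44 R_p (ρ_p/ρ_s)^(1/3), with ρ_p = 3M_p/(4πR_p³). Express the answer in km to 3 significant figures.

45700 km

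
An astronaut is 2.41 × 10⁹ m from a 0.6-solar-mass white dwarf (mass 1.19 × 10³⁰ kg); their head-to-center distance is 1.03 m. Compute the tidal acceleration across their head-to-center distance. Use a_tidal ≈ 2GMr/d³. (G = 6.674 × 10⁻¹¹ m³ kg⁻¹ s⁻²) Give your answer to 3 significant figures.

1.17 × 10⁻⁸ m/s²

Δa = 2GMr/d³
   = 2 × (6.674 × 10⁻¹¹) × (1.19 × 10³⁰) × (1.03) / (2.41 × 10⁹)³
   = 1.17 × 10⁻⁸ m/s²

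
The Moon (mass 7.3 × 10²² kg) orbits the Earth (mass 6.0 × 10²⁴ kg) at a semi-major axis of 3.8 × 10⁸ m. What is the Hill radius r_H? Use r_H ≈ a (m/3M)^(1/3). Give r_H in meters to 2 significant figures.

r_H ≈ a (m/3M)^(1/3)
    = (3.8 × 10⁸) × (7.3 × 10²² / (3 × 6.0 × 10²⁴))^(1/3)
    = 6.1 × 10⁷ m

6.1 × 10⁷ m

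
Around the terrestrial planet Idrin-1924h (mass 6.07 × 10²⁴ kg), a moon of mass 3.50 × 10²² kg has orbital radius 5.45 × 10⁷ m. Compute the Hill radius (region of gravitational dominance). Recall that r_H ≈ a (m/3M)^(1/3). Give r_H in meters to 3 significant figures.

r_H ≈ a (m/3M)^(1/3)
    = (5.45 × 10⁷) × (3.50 × 10²² / (3 × 6.07 × 10²⁴))^(1/3)
    = 6.78 × 10⁶ m

6.78 × 10⁶ m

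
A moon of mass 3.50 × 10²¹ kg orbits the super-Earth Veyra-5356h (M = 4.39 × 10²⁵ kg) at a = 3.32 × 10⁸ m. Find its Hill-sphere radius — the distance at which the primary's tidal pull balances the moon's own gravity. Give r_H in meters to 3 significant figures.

r_H ≈ a (m/3M)^(1/3)
    = (3.32 × 10⁸) × (3.50 × 10²¹ / (3 × 4.39 × 10²⁵))^(1/3)
    = 9.91 × 10⁶ m

9.91 × 10⁶ m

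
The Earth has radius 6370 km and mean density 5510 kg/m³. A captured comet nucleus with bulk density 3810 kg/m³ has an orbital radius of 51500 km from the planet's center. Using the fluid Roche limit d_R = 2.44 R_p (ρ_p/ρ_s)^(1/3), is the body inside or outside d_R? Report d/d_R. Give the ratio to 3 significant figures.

outside; d/d_R ≈ 2.93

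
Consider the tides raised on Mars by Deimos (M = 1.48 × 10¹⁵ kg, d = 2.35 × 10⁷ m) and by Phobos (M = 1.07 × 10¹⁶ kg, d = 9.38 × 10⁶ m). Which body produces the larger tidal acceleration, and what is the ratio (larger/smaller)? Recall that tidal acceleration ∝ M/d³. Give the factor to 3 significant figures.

The tide-raising term goes as M/d³ (the gradient of a 1/d² field).
Deimos: (1.48 × 10¹⁵) / (2.35 × 10⁷)³ = 1.140 × 10⁻⁷
Phobos: (1.07 × 10¹⁶) / (9.38 × 10⁶)³ = 1.297 × 10⁻⁵
Ratio (larger/smaller) = 114

Phobos, by a factor of ≈ 114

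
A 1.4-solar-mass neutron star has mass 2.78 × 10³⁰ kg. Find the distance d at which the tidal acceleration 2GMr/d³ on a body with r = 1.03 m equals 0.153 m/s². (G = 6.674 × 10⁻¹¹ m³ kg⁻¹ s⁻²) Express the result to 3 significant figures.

1.36 × 10⁷ m

2GMr/d³ = a_tidal  ⇒  d = (2GMr / a_tidal)^(1/3)
d = (2 × 6.674×10⁻¹¹ × (2.78 × 10³⁰) × (1.03) / (0.153))^(1/3)
  = 1.36 × 10⁷ m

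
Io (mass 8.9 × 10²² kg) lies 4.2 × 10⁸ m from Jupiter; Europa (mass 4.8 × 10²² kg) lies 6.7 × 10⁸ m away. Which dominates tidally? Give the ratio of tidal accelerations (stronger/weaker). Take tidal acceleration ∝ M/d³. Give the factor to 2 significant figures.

Io, by a factor of ≈ 7.5

Tidal stretch scales as M/d³; compute that for each body.
Io: (8.9 × 10²²) / (4.2 × 10⁸)³ = 1.201 × 10⁻³
Europa: (4.8 × 10²²) / (6.7 × 10⁸)³ = 1.596 × 10⁻⁴
Ratio (larger/smaller) = 7.5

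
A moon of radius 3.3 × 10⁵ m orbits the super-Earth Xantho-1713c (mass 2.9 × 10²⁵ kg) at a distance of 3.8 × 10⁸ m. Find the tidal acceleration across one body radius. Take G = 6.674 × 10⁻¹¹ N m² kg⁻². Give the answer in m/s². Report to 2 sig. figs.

2.3 × 10⁻⁵ m/s²

The tidal stretch is the gradient of GM/d² times the body's extent r, hence the 1/d³ dependence.
Δa = 2GMr/d³
   = 2 × (6.674 × 10⁻¹¹) × (2.9 × 10²⁵) × (3.3 × 10⁵) / (3.8 × 10⁸)³
   = 2.3 × 10⁻⁵ m/s²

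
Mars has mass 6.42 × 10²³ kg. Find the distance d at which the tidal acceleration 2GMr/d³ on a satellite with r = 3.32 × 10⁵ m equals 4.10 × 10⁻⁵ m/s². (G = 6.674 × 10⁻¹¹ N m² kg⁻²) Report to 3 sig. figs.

8.85 × 10⁷ m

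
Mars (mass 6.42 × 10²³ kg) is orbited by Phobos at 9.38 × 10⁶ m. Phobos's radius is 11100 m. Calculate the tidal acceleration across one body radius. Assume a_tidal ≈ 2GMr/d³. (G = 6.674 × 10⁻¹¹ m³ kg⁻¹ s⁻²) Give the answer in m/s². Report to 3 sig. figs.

1.15 × 10⁻³ m/s²

Δa = 2GMr/d³
   = 2 × (6.674 × 10⁻¹¹) × (6.42 × 10²³) × (11100) / (9.38 × 10⁶)³
   = 1.15 × 10⁻³ m/s²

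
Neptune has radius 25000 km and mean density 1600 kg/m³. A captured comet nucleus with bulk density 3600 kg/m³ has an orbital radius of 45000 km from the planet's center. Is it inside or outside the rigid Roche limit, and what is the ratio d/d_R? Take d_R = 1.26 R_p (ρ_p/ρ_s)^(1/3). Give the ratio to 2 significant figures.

outside; d/d_R ≈ 1.9

d_R = 1.26 × (25000 km) × (1600/3600)^(1/3) = 24040 km
d/d_R = (45000) / (24040) = 1.9
Since d/d_R > 1, the body is outside the Roche limit.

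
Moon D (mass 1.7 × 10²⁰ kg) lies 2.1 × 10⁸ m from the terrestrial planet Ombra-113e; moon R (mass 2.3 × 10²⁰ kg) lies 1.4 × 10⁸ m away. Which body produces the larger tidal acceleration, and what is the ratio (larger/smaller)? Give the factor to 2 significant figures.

Moon R, by a factor of ≈ 4.6

Compare M/d³ for the two perturbers:
Moon D: (1.7 × 10²⁰) / (2.1 × 10⁸)³ = 1.836 × 10⁻⁵
Moon R: (2.3 × 10²⁰) / (1.4 × 10⁸)³ = 8.382 × 10⁻⁵
Ratio (larger/smaller) = 4.6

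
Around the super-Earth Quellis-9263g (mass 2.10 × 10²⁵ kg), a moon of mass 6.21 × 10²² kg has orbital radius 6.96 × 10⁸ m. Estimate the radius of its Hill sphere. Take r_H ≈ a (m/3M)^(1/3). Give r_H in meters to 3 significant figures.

r_H ≈ a (m/3M)^(1/3)
    = (6.96 × 10⁸) × (6.21 × 10²² / (3 × 2.10 × 10²⁵))^(1/3)
    = 6.93 × 10⁷ m

6.93 × 10⁷ m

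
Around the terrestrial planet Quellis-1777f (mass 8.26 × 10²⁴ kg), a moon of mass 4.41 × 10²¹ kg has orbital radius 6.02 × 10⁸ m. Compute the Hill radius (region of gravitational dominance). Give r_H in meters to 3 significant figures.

r_H ≈ a (m/3M)^(1/3)
    = (6.02 × 10⁸) × (4.41 × 10²¹ / (3 × 8.26 × 10²⁴))^(1/3)
    = 3.39 × 10⁷ m

3.39 × 10⁷ m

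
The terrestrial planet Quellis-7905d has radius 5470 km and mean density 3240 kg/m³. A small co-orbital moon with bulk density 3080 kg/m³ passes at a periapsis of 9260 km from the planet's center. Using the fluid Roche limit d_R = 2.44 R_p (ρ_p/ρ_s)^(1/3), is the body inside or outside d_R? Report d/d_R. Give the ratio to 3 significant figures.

d_R = 2.44 × (5470 km) × (3240/3080)^(1/3) = 13570 km
d/d_R = (9260) / (13570) = 0.682
Since d/d_R < 1, the body is inside the Roche limit.

inside; d/d_R ≈ 0.682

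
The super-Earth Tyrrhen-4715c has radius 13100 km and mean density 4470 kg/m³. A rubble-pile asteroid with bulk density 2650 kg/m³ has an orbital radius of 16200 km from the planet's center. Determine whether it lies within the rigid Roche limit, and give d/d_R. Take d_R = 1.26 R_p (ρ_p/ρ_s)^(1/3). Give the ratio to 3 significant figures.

d_R = 1.26 × (13100 km) × (4470/2650)^(1/3) = 19650 km
d/d_R = (16200) / (19650) = 0.824
Since d/d_R < 1, the body is inside the Roche limit.

inside; d/d_R ≈ 0.824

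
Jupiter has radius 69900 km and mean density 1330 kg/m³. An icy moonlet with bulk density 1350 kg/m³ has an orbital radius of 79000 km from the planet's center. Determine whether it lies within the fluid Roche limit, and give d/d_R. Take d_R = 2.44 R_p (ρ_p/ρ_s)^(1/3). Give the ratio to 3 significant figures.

d_R = 2.44 × (69900 km) × (1330/1350)^(1/3) = 1.697 × 10⁵ km
d/d_R = (79000) / (1.697 × 10⁵) = 0.466
Since d/d_R < 1, the body is inside the Roche limit.

inside; d/d_R ≈ 0.466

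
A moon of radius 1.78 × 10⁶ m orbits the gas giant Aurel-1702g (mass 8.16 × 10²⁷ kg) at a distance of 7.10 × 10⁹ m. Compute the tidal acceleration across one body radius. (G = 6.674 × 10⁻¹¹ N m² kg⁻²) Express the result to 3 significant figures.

5.42 × 10⁻⁶ m/s²

Δa = 2GMr/d³
   = 2 × (6.674 × 10⁻¹¹) × (8.16 × 10²⁷) × (1.78 × 10⁶) / (7.10 × 10⁹)³
   = 5.42 × 10⁻⁶ m/s²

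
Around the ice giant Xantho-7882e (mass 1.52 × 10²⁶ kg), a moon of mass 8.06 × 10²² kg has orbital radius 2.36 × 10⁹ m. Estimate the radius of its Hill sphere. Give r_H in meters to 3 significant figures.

1.32 × 10⁸ m

r_H ≈ a (m/3M)^(1/3)
    = (2.36 × 10⁹) × (8.06 × 10²² / (3 × 1.52 × 10²⁶))^(1/3)
    = 1.32 × 10⁸ m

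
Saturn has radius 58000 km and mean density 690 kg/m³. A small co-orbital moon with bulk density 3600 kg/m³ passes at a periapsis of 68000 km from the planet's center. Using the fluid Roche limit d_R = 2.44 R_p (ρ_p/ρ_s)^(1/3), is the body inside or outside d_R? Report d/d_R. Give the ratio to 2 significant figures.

inside; d/d_R ≈ 0.83

d_R = 2.44 × (58000 km) × (690/3600)^(1/3) = 81600 km
d/d_R = (68000) / (81600) = 0.83
Since d/d_R < 1, the body is inside the Roche limit.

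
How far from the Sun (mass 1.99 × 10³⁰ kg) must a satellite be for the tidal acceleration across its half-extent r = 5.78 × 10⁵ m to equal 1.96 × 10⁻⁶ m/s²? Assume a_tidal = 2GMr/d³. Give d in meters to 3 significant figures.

2GMr/d³ = a_tidal  ⇒  d = (2GMr / a_tidal)^(1/3)
d = (2 × 6.674×10⁻¹¹ × (1.99 × 10³⁰) × (5.78 × 10⁵) / (1.96 × 10⁻⁶))^(1/3)
  = 4.28 × 10¹⁰ m

4.28 × 10¹⁰ m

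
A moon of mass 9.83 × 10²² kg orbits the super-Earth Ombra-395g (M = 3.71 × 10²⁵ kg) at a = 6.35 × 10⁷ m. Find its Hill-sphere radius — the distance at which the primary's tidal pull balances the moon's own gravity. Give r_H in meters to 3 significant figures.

6.09 × 10⁶ m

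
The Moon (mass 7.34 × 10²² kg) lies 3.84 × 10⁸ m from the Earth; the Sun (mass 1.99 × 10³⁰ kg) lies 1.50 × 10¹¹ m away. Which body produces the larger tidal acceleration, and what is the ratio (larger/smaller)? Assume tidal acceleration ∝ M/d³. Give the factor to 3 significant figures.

The Moon, by a factor of ≈ 2.20

Compare M/d³ for the two perturbers:
The Moon: (7.34 × 10²²) / (3.84 × 10⁸)³ = 1.296 × 10⁻³
The Sun: (1.99 × 10³⁰) / (1.50 × 10¹¹)³ = 5.896 × 10⁻⁴
Ratio (larger/smaller) = 2.20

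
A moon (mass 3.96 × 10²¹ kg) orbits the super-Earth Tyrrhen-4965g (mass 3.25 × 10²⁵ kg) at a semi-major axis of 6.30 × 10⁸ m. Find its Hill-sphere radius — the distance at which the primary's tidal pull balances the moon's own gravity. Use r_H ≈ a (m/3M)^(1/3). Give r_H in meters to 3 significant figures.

2.17 × 10⁷ m

r_H ≈ a (m/3M)^(1/3)
    = (6.30 × 10⁸) × (3.96 × 10²¹ / (3 × 3.25 × 10²⁵))^(1/3)
    = 2.17 × 10⁷ m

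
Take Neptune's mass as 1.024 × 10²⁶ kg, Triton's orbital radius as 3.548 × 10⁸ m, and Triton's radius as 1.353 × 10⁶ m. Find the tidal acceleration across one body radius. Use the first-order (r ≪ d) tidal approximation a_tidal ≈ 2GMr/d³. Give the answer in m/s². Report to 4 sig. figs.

4.141 × 10⁻⁴ m/s²

a_tidal = 2GMr/d³
        = 2 × (6.674 × 10⁻¹¹) × (1.024 × 10²⁶) × (1.353 × 10⁶) / (3.548 × 10⁸)³
        = 4.141 × 10⁻⁴ m/s²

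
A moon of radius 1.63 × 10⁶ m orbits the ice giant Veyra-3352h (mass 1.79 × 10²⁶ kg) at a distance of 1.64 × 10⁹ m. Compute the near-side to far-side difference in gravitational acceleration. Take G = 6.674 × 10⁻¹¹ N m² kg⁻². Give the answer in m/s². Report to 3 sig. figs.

Δg = 4GMr/d³
   = 4 × (6.674 × 10⁻¹¹) × (1.79 × 10²⁶) × (1.63 × 10⁶) / (1.64 × 10⁹)³
   = 1.77 × 10⁻⁵ m/s²

1.77 × 10⁻⁵ m/s²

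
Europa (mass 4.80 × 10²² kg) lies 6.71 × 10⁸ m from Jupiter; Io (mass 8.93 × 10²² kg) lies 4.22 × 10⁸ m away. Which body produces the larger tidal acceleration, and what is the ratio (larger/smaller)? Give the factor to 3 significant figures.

Io, by a factor of ≈ 7.48

The tide-raising term goes as M/d³ (the gradient of a 1/d² field).
Europa: (4.80 × 10²²) / (6.71 × 10⁸)³ = 1.589 × 10⁻⁴
Io: (8.93 × 10²²) / (4.22 × 10⁸)³ = 1.188 × 10⁻³
Ratio (larger/smaller) = 7.48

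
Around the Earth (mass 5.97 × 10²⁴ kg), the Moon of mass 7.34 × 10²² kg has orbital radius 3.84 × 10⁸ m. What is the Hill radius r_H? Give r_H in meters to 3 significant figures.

r_H ≈ a (m/3M)^(1/3)
    = (3.84 × 10⁸) × (7.34 × 10²² / (3 × 5.97 × 10²⁴))^(1/3)
    = 6.15 × 10⁷ m

6.15 × 10⁷ m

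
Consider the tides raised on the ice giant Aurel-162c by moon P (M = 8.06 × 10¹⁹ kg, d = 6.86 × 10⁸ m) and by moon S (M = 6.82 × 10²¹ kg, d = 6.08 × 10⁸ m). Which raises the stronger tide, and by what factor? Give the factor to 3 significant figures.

Tidal acceleration ∝ M/d³, so compare M/d³ for each.
Moon P: (8.06 × 10¹⁹) / (6.86 × 10⁸)³ = 2.497 × 10⁻⁷
Moon S: (6.82 × 10²¹) / (6.08 × 10⁸)³ = 3.034 × 10⁻⁵
Ratio (larger/smaller) = 122

Moon S, by a factor of ≈ 122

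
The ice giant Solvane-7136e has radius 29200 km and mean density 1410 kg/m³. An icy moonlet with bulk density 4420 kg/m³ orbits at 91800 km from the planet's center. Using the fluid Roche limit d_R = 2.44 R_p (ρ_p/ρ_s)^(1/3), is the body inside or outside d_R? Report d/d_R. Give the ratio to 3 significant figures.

d_R = 2.44 × (29200 km) × (1410/4420)^(1/3) = 48680 km
d/d_R = (91800) / (48680) = 1.89
Since d/d_R > 1, the body is outside the Roche limit.

outside; d/d_R ≈ 1.89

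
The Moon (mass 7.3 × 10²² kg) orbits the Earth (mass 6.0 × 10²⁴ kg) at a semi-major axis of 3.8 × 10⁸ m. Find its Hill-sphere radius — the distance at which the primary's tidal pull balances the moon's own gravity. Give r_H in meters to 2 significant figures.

6.1 × 10⁷ m

r_H ≈ a (m/3M)^(1/3)
    = (3.8 × 10⁸) × (7.3 × 10²² / (3 × 6.0 × 10²⁴))^(1/3)
    = 6.1 × 10⁷ m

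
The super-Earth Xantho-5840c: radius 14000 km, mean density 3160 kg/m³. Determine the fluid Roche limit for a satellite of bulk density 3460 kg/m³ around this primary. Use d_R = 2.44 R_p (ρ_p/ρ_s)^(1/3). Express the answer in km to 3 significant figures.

d_R = 2.44 × 14000 km × (3160/3460)^(1/3)
    = 33100 km

33100 km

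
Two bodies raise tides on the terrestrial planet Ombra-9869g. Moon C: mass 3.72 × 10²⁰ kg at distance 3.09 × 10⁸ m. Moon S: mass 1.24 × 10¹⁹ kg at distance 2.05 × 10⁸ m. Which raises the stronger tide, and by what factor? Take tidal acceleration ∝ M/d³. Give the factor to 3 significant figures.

Tidal acceleration ∝ M/d³, so compare M/d³ for each.
Moon C: (3.72 × 10²⁰) / (3.09 × 10⁸)³ = 1.261 × 10⁻⁵
Moon S: (1.24 × 10¹⁹) / (2.05 × 10⁸)³ = 1.439 × 10⁻⁶
Ratio (larger/smaller) = 8.76

Moon C, by a factor of ≈ 8.76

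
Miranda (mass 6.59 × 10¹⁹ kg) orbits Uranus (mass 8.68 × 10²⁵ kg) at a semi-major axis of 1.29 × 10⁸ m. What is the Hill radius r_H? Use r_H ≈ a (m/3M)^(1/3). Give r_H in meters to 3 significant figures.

r_H ≈ a (m/3M)^(1/3)
    = (1.29 × 10⁸) × (6.59 × 10¹⁹ / (3 × 8.68 × 10²⁵))^(1/3)
    = 8.16 × 10⁵ m

8.16 × 10⁵ m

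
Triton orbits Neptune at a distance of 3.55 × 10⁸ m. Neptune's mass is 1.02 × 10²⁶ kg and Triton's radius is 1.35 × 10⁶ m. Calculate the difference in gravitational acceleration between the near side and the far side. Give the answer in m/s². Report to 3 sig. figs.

Δg = 4GMr/d³
   = 4 × (6.674 × 10⁻¹¹) × (1.02 × 10²⁶) × (1.35 × 10⁶) / (3.55 × 10⁸)³
   = 8.22 × 10⁻⁴ m/s²

8.22 × 10⁻⁴ m/s²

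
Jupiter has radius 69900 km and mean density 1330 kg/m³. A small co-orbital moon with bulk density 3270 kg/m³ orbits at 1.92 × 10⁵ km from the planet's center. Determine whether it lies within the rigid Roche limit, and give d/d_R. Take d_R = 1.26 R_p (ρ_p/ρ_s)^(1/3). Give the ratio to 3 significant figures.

d_R = 1.26 × (69900 km) × (1330/3270)^(1/3) = 65260 km
d/d_R = (1.92 × 10⁵) / (65260) = 2.94
Since d/d_R > 1, the body is outside the Roche limit.

outside; d/d_R ≈ 2.94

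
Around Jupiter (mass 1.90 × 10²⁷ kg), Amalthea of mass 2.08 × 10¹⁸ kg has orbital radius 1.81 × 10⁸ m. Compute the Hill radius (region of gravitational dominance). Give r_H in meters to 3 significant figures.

1.29 × 10⁵ m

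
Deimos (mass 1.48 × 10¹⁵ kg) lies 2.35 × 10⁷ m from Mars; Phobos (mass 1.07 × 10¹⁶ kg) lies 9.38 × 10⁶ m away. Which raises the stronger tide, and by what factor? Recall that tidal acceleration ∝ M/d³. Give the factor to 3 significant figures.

The tide-raising term goes as M/d³ (the gradient of a 1/d² field).
Deimos: (1.48 × 10¹⁵) / (2.35 × 10⁷)³ = 1.140 × 10⁻⁷
Phobos: (1.07 × 10¹⁶) / (9.38 × 10⁶)³ = 1.297 × 10⁻⁵
Ratio (larger/smaller) = 114

Phobos, by a factor of ≈ 114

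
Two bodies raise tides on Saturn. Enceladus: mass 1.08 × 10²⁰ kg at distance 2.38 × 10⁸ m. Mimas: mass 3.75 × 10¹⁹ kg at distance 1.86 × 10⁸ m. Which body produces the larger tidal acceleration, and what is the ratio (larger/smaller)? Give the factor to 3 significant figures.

Enceladus, by a factor of ≈ 1.37

Compare M/d³ for the two perturbers:
Enceladus: (1.08 × 10²⁰) / (2.38 × 10⁸)³ = 8.011 × 10⁻⁶
Mimas: (3.75 × 10¹⁹) / (1.86 × 10⁸)³ = 5.828 × 10⁻⁶
Ratio (larger/smaller) = 1.37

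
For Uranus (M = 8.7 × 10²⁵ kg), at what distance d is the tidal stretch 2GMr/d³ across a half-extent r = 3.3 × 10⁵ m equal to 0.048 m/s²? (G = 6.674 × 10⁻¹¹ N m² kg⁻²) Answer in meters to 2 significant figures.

2GMr/d³ = a_tidal  ⇒  d = (2GMr / a_tidal)^(1/3)
d = (2 × 6.674×10⁻¹¹ × (8.7 × 10²⁵) × (3.3 × 10⁵) / (0.048))^(1/3)
  = 4.3 × 10⁷ m

4.3 × 10⁷ m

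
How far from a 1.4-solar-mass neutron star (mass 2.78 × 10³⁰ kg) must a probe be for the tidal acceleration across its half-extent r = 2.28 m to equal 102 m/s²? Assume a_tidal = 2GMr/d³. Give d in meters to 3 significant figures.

2.02 × 10⁶ m

2GMr/d³ = a_tidal  ⇒  d = (2GMr / a_tidal)^(1/3)
d = (2 × 6.674×10⁻¹¹ × (2.78 × 10³⁰) × (2.28) / (102))^(1/3)
  = 2.02 × 10⁶ m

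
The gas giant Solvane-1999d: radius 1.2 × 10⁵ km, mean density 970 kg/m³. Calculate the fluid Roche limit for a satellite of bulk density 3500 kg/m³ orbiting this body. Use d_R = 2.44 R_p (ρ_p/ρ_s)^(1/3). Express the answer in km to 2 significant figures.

d_R = 2.44 × 1.2 × 10⁵ km × (970/3500)^(1/3)
    = 1.9 × 10⁵ km

1.9 × 10⁵ km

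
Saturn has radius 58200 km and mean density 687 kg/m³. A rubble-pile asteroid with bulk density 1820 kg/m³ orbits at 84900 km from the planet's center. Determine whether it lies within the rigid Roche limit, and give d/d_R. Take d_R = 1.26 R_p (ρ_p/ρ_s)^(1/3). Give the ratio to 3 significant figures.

d_R = 1.26 × (58200 km) × (687/1820)^(1/3) = 53000 km
d/d_R = (84900) / (53000) = 1.60
Since d/d_R > 1, the body is outside the Roche limit.

outside; d/d_R ≈ 1.60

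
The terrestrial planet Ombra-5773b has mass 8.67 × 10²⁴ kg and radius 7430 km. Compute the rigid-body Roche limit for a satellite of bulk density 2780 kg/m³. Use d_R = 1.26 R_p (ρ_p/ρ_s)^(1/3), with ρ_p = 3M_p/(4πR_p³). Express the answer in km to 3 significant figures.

ρ_p = 3M_p/(4πR_p³) = 3 × (8.67 × 10²⁴) / (4π × (7.43 × 10⁶ m)³) = 5050 kg/m³
d_R = 1.26 × 7430 km × (5050/2780)^(1/3)
    = 11400 km

11400 km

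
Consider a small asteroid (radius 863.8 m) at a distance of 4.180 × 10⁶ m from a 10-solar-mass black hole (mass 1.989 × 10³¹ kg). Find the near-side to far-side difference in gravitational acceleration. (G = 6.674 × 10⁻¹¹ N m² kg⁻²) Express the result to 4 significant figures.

6.280 × 10⁴ m/s²

The field gradient is 2GM/d³; across the full diameter 2r the difference is 4GMr/d³.
Δa = 4GMr/d³
   = 4 × (6.674 × 10⁻¹¹) × (1.989 × 10³¹) × (863.8) / (4.180 × 10⁶)³
   = 6.280 × 10⁴ m/s²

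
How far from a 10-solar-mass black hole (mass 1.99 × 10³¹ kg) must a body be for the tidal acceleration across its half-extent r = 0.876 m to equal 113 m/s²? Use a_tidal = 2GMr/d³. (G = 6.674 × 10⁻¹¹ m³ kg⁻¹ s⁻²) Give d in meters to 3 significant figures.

2GMr/d³ = a_tidal  ⇒  d = (2GMr / a_tidal)^(1/3)
d = (2 × 6.674×10⁻¹¹ × (1.99 × 10³¹) × (0.876) / (113))^(1/3)
  = 2.74 × 10⁶ m

2.74 × 10⁶ m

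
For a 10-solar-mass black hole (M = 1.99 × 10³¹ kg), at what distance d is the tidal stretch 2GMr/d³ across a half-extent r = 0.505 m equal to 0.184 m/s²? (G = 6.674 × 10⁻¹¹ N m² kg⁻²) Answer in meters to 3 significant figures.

2GMr/d³ = a_tidal  ⇒  d = (2GMr / a_tidal)^(1/3)
d = (2 × 6.674×10⁻¹¹ × (1.99 × 10³¹) × (0.505) / (0.184))^(1/3)
  = 1.94 × 10⁷ m

1.94 × 10⁷ m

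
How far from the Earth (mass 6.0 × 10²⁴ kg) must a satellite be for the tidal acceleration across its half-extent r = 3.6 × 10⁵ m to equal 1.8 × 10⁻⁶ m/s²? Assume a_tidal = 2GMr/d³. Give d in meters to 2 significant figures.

5.4 × 10⁸ m

2GMr/d³ = a_tidal  ⇒  d = (2GMr / a_tidal)^(1/3)
d = (2 × 6.674×10⁻¹¹ × (6.0 × 10²⁴) × (3.6 × 10⁵) / (1.8 × 10⁻⁶))^(1/3)
  = 5.4 × 10⁸ m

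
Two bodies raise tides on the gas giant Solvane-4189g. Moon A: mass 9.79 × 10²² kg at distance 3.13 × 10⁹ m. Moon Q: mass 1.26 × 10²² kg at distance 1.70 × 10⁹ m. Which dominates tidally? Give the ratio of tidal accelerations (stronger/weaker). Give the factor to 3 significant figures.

Moon A, by a factor of ≈ 1.24

The tide-raising term goes as M/d³ (the gradient of a 1/d² field).
Moon A: (9.79 × 10²²) / (3.13 × 10⁹)³ = 3.193 × 10⁻⁶
Moon Q: (1.26 × 10²²) / (1.70 × 10⁹)³ = 2.565 × 10⁻⁶
Ratio (larger/smaller) = 1.24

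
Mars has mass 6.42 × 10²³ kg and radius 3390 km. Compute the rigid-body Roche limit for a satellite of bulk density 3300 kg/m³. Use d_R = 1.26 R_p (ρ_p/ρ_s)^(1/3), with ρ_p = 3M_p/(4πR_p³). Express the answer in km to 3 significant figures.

4530 km

ρ_p = 3M_p/(4πR_p³) = 3 × (6.42 × 10²³) / (4π × (3.39 × 10⁶ m)³) = 3930 kg/m³
d_R = 1.26 × 3390 km × (3930/3300)^(1/3)
    = 4530 km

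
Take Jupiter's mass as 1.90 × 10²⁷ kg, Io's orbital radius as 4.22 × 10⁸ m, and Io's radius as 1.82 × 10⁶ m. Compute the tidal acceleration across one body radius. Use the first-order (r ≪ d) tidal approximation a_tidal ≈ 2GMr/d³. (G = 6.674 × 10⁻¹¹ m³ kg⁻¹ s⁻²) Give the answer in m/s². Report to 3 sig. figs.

6.14 × 10⁻³ m/s²

Δg = 2GMr/d³
   = 2 × (6.674 × 10⁻¹¹) × (1.90 × 10²⁷) × (1.82 × 10⁶) / (4.22 × 10⁸)³
   = 6.14 × 10⁻³ m/s²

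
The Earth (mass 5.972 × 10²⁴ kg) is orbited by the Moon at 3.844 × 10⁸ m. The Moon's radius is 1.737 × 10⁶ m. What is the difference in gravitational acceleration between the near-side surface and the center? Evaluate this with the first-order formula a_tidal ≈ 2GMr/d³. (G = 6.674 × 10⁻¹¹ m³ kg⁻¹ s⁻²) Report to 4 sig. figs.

Differencing GM/(d−r)² and GM/d² to first order in r/d gives 2GMr/d³.
Δg = 2GMr/d³
   = 2 × (6.674 × 10⁻¹¹) × (5.972 × 10²⁴) × (1.737 × 10⁶) / (3.844 × 10⁸)³
   = 2.438 × 10⁻⁵ m/s²

2.438 × 10⁻⁵ m/s²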